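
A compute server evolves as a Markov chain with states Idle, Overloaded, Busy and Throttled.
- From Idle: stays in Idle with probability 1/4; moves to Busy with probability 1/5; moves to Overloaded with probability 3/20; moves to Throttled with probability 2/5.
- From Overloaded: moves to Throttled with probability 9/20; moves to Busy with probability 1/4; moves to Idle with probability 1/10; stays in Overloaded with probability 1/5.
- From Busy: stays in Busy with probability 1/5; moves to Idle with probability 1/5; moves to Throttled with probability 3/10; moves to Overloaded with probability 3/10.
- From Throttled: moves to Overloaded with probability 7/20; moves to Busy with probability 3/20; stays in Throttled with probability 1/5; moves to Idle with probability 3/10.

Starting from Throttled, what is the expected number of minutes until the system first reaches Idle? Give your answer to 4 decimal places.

Let t(s) be the expected number of minutes to first reach Idle from state s, with t(Idle) = 0. Conditioning on the first minute:
t(Overloaded) = 1 + 0.2·t(Overloaded) + 0.25·t(Busy) + 0.45·t(Throttled)
t(Busy) = 1 + 0.3·t(Overloaded) + 0.2·t(Busy) + 0.3·t(Throttled)
t(Throttled) = 1 + 0.35·t(Overloaded) + 0.15·t(Busy) + 0.2·t(Throttled)
Solving: t(Overloaded) = 5.3285, t(Busy) = 4.9384, t(Throttled) = 4.5072.
Expected minutes from Throttled to Idle: 4.5072.

4.5072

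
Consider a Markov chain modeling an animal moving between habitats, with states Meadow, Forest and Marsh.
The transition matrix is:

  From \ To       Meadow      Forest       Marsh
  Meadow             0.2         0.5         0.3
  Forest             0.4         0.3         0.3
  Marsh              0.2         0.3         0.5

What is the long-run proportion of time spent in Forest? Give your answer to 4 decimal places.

Let the stationary distribution be π with π = πP and π_1 + π_2 + π_3 = 1.
π_1 = 0.2·π_1 + 0.4·π_2 + 0.2·π_3
π_2 = 0.5·π_1 + 0.3·π_2 + 0.3·π_3
Solving with the normalization constraint gives π = (0.2708, 0.3542, 0.3750).
So the stationary probability of Forest is 0.3542.

0.3542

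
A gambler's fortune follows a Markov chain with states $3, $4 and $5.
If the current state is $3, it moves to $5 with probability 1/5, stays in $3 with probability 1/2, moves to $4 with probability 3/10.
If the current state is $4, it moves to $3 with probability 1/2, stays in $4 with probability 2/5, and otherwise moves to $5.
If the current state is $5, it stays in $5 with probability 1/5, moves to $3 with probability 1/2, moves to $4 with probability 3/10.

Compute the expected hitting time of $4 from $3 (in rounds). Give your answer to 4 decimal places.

Let t(s) be the expected number of rounds to first reach $4 from state s, with t($4) = 0. Conditioning on the first round:
t($3) = 1 + 0.5·t($3) + 0.2·t($5)
t($5) = 1 + 0.5·t($3) + 0.2·t($5)
Solving: t($3) = 3.3333, t($5) = 3.3333.
Expected rounds from $3 to $4: 3.3333.

3.3333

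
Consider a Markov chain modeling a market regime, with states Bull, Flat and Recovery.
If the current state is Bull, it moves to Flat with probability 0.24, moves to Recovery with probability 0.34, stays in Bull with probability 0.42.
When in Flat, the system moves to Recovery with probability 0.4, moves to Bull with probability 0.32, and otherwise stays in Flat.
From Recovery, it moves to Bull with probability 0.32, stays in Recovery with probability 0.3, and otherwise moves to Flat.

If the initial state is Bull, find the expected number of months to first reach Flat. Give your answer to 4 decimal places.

3.4993

Let t(s) be the expected number of months to first reach Flat from state s, with t(Flat) = 0. Conditioning on the first month:
t(Bull) = 1 + 0.42·t(Bull) + 0.34·t(Recovery)
t(Recovery) = 1 + 0.32·t(Bull) + 0.3·t(Recovery)
Solving: t(Bull) = 3.4993, t(Recovery) = 3.0283.
Expected months from Bull to Flat: 3.4993.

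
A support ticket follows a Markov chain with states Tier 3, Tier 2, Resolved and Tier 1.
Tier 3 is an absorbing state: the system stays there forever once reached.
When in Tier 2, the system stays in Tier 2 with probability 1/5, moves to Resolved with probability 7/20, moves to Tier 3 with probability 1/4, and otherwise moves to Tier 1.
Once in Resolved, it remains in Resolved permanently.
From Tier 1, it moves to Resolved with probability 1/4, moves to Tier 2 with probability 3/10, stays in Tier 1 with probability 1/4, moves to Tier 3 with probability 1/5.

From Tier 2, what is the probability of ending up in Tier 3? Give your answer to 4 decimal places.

0.4213

Let h(s) be the probability of absorption at Tier 3 starting from transient state s. Then h(Tier 3) = 1 and h(Resolved) = 0. By first-step analysis:
h(Tier 2) = 0.25·1 + 0.2·h(Tier 2) + 0.35·0 + 0.2·h(Tier 1)
h(Tier 1) = 0.2·1 + 0.3·h(Tier 2) + 0.25·0 + 0.25·h(Tier 1)
Solving: h(Tier 2) = 0.4213, h(Tier 1) = 0.4352.
Starting from Tier 2, the probability is 0.4213.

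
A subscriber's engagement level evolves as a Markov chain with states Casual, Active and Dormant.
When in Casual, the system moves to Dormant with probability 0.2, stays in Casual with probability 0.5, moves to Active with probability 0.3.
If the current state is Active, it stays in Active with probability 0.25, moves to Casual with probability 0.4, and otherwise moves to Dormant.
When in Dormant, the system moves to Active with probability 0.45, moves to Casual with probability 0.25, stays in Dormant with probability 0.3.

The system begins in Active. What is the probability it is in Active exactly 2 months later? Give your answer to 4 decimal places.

0.3400

Sum over the intermediate state after 1 month:
P = P(Active→Casual)·P(Casual→Active) + P(Active→Active)·P(Active→Active) + P(Active→Dormant)·P(Dormant→Active)
  = 0.4×0.3 + 0.25×0.25 + 0.35×0.45
  = 0.1200 + 0.0625 + 0.1575 = 0.3400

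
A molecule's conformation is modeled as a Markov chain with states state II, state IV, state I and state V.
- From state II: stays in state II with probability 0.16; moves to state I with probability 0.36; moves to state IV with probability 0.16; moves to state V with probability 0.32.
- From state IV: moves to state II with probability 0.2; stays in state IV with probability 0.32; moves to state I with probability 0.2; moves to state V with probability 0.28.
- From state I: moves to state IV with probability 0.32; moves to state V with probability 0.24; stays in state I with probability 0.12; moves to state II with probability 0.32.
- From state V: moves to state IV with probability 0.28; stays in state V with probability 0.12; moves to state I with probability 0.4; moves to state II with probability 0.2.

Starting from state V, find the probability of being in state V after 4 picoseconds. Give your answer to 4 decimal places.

0.2394

Propagate the distribution vector 4 picoseconds from state V.
After 0 picoseconds: (0.0000, 0.0000, 0.0000, 1.0000)
After 1 picosecond: (0.2000, 0.2800, 0.4000, 0.1200)
After 2 picoseconds: (0.2400, 0.2832, 0.2240, 0.2528)
After 3 picoseconds: (0.2173, 0.2715, 0.2710, 0.2402)
After 4 picoseconds: (0.2238, 0.2756, 0.2611, 0.2394)
P(in state V after 4 picoseconds) = 0.2394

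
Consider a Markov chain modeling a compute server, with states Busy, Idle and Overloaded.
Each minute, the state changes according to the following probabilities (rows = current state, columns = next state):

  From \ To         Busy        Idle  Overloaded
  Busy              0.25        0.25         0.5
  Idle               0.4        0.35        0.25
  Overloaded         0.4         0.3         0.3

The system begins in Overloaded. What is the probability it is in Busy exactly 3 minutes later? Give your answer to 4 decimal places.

Propagate the distribution vector 3 minutes from Overloaded.
After 0 minutes: (0.0000, 0.0000, 1.0000)
After 1 minute: (0.4000, 0.3000, 0.3000)
After 2 minutes: (0.3400, 0.2950, 0.3650)
After 3 minutes: (0.3490, 0.2978, 0.3533)
P(in Busy after 3 minutes) = 0.3490

0.3490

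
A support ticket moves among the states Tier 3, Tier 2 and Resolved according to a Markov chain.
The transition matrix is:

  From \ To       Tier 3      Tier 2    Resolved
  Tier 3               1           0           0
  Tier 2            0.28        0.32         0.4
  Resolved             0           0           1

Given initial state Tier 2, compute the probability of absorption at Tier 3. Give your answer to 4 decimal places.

Let h(s) be the probability of absorption at Tier 3 starting from transient state s. Then h(Tier 3) = 1 and h(Resolved) = 0. By first-step analysis:
h(Tier 2) = 0.28·1 + 0.32·h(Tier 2) + 0.4·0
Solving: h(Tier 2) = 0.4118.
Starting from Tier 2, the probability is 0.4118.

0.4118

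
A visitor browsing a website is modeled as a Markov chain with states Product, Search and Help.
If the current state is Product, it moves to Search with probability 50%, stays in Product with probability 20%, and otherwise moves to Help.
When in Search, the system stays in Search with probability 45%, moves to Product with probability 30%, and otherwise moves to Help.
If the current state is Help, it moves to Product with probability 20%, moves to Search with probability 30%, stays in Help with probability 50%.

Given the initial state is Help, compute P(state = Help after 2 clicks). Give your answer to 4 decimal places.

Sum over the intermediate state after 1 click:
P = P(Help→Product)·P(Product→Help) + P(Help→Search)·P(Search→Help) + P(Help→Help)·P(Help→Help)
  = 0.2×0.3 + 0.3×0.25 + 0.5×0.5
  = 0.0600 + 0.0750 + 0.2500 = 0.3850

0.3850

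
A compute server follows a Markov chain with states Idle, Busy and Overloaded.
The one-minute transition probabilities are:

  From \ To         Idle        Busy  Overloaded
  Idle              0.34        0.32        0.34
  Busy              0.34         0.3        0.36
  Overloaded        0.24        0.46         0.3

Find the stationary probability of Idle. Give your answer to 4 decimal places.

0.3066

Let the stationary distribution be π with π = πP and π_1 + π_2 + π_3 = 1.
π_1 = 0.34·π_1 + 0.34·π_2 + 0.24·π_3
π_2 = 0.32·π_1 + 0.3·π_2 + 0.46·π_3
Solving with the normalization constraint gives π = (0.3066, 0.3595, 0.3338).
So the stationary probability of Idle is 0.3066.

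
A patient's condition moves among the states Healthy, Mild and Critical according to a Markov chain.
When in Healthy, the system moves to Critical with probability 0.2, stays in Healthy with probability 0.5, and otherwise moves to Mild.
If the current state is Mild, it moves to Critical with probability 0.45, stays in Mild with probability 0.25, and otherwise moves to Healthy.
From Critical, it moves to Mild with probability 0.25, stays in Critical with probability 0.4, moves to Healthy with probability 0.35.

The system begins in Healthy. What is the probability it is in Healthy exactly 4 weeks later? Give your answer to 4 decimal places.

Propagate the distribution vector 4 weeks from Healthy.
After 0 weeks: (1.0000, 0.0000, 0.0000)
After 1 week: (0.5000, 0.3000, 0.2000)
After 2 weeks: (0.4100, 0.2750, 0.3150)
After 3 weeks: (0.3978, 0.2705, 0.3318)
After 4 weeks: (0.3961, 0.2699, 0.3340)
P(in Healthy after 4 weeks) = 0.3961

0.3961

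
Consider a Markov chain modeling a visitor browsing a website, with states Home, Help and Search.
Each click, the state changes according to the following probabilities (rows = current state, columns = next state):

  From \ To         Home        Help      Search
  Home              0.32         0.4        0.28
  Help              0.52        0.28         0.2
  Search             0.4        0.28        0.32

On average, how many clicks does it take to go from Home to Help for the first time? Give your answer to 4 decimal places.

Let t(s) be the expected number of clicks to first reach Help from state s, with t(Help) = 0. Conditioning on the first click:
t(Home) = 1 + 0.32·t(Home) + 0.28·t(Search)
t(Search) = 1 + 0.4·t(Home) + 0.32·t(Search)
Solving: t(Home) = 2.7397, t(Search) = 3.0822.
Expected clicks from Home to Help: 2.7397.

2.7397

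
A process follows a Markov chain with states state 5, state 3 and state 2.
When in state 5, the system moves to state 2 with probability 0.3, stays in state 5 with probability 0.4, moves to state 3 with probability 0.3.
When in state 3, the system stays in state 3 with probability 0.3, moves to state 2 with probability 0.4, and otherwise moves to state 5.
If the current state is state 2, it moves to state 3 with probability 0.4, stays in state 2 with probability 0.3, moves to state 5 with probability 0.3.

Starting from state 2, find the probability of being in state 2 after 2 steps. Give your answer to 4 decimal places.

0.3400

Sum over the intermediate state after 1 step:
P = P(state 2→state 5)·P(state 5→state 2) + P(state 2→state 3)·P(state 3→state 2) + P(state 2→state 2)·P(state 2→state 2)
  = 0.3×0.3 + 0.4×0.4 + 0.3×0.3
  = 0.0900 + 0.1600 + 0.0900 = 0.3400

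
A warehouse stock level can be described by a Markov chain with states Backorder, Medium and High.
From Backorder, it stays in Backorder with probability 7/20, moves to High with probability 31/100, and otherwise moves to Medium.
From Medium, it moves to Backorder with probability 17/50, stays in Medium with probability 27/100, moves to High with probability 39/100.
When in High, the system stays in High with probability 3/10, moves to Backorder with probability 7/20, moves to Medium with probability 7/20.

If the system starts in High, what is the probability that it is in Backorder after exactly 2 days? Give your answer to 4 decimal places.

Sum over the intermediate state after 1 day:
P = P(High→Backorder)·P(Backorder→Backorder) + P(High→Medium)·P(Medium→Backorder) + P(High→High)·P(High→Backorder)
  = 0.35×0.35 + 0.35×0.34 + 0.3×0.35
  = 0.1225 + 0.1190 + 0.1050 = 0.3465

0.3465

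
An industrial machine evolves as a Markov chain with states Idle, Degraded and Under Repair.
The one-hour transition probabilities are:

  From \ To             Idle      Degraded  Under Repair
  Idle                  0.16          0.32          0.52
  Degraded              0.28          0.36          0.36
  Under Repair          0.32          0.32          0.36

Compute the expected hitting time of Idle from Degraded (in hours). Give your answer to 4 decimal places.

Let t(s) be the expected number of hours to first reach Idle from state s, with t(Idle) = 0. Conditioning on the first hour:
t(Degraded) = 1 + 0.36·t(Degraded) + 0.36·t(Under Repair)
t(Under Repair) = 1 + 0.32·t(Degraded) + 0.36·t(Under Repair)
Solving: t(Degraded) = 3.3967, t(Under Repair) = 3.2609.
Expected hours from Degraded to Idle: 3.3967.

3.3967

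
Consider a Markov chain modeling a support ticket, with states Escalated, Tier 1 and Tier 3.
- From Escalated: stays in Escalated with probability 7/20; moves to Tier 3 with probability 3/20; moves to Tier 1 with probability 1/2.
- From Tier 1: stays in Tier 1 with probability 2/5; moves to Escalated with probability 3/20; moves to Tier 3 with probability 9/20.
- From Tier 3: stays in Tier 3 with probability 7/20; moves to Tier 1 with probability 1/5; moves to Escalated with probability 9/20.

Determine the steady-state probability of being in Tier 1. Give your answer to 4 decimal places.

0.3660

Let the stationary distribution be π with π = πP and π_1 + π_2 + π_3 = 1.
π_1 = 0.35·π_1 + 0.15·π_2 + 0.45·π_3
π_2 = 0.5·π_1 + 0.4·π_2 + 0.2·π_3
Solving with the normalization constraint gives π = (0.3093, 0.3660, 0.3247).
So the stationary probability of Tier 1 is 0.3660.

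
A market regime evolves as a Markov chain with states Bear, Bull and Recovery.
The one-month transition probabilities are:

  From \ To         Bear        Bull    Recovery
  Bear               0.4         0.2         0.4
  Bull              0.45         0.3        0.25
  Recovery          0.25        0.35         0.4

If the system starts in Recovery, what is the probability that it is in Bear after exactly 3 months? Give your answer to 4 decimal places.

Propagate the distribution vector 3 months from Recovery.
After 0 months: (0.0000, 0.0000, 1.0000)
After 1 month: (0.2500, 0.3500, 0.4000)
After 2 months: (0.3575, 0.2950, 0.3475)
After 3 months: (0.3626, 0.2816, 0.3558)
P(in Bear after 3 months) = 0.3626

0.3626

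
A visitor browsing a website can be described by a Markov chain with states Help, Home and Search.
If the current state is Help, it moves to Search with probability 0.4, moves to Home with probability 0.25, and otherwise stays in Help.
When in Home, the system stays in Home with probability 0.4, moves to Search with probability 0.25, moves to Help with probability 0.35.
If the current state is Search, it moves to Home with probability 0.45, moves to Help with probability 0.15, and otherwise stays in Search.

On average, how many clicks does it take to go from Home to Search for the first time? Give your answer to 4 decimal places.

Let t(s) be the expected number of clicks to first reach Search from state s, with t(Search) = 0. Conditioning on the first click:
t(Help) = 1 + 0.35·t(Help) + 0.25·t(Home)
t(Home) = 1 + 0.35·t(Help) + 0.4·t(Home)
Solving: t(Help) = 2.8099, t(Home) = 3.3058.
Expected clicks from Home to Search: 3.3058.

3.3058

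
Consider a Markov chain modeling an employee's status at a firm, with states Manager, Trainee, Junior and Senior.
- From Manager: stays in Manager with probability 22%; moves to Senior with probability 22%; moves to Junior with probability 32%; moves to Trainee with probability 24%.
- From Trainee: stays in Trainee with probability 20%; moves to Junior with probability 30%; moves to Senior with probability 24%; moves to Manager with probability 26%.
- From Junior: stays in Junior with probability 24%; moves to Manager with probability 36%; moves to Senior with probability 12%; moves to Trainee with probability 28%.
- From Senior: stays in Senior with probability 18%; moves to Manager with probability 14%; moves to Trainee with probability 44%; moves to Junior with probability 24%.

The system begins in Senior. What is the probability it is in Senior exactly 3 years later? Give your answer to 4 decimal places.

0.1897

Propagate the distribution vector 3 years from Senior.
After 0 years: (0.0000, 0.0000, 0.0000, 1.0000)
After 1 year: (0.1400, 0.4400, 0.2400, 0.1800)
After 2 years: (0.2568, 0.2680, 0.2776, 0.1976)
After 3 years: (0.2538, 0.2799, 0.2766, 0.1897)
P(in Senior after 3 years) = 0.1897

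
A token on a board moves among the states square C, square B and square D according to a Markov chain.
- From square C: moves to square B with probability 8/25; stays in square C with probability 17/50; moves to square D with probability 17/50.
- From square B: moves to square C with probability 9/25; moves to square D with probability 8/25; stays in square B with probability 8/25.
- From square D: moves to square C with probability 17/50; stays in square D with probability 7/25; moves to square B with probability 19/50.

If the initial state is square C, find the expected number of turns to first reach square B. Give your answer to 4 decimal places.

2.9477

Let t(s) be the expected number of turns to first reach square B from state s, with t(square B) = 0. Conditioning on the first turn:
t(square C) = 1 + 0.34·t(square C) + 0.34·t(square D)
t(square D) = 1 + 0.34·t(square C) + 0.28·t(square D)
Solving: t(square C) = 2.9477, t(square D) = 2.7809.
Expected turns from square C to square B: 2.9477.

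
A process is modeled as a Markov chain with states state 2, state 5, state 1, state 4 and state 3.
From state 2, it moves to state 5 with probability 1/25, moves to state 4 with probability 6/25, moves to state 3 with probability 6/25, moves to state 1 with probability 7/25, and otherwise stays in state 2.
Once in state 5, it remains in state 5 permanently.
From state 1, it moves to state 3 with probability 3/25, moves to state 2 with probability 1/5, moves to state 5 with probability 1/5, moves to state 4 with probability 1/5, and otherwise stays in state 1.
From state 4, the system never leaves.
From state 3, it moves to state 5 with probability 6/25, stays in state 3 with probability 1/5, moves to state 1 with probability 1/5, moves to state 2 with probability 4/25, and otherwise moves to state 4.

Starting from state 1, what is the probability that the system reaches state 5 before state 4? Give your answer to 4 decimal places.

0.4575

Let h(s) be the probability of absorption at state 5 starting from transient state s. Then h(state 5) = 1 and h(state 4) = 0. By first-step analysis:
h(state 2) = 0.2·h(state 2) + 0.04·1 + 0.28·h(state 1) + 0.24·0 + 0.24·h(state 3)
h(state 1) = 0.2·h(state 2) + 0.2·1 + 0.28·h(state 1) + 0.2·0 + 0.12·h(state 3)
h(state 3) = 0.16·h(state 2) + 0.24·1 + 0.2·h(state 1) + 0.2·0 + 0.2·h(state 3)
Solving: h(state 2) = 0.3558, h(state 1) = 0.4575, h(state 3) = 0.4855.
Starting from state 1, the probability is 0.4575.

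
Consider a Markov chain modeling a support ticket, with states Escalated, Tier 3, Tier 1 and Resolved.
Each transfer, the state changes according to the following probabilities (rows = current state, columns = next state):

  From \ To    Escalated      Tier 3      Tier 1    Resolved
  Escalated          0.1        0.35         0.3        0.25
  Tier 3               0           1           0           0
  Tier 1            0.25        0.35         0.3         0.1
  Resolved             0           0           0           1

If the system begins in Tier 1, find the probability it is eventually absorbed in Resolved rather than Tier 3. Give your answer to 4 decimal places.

0.2748

Let h(s) be the probability of absorption at Resolved starting from transient state s. Then h(Resolved) = 1 and h(Tier 3) = 0. By first-step analysis:
h(Escalated) = 0.1·h(Escalated) + 0.35·0 + 0.3·h(Tier 1) + 0.25·1
h(Tier 1) = 0.25·h(Escalated) + 0.35·0 + 0.3·h(Tier 1) + 0.1·1
Solving: h(Escalated) = 0.3694, h(Tier 1) = 0.2748.
Starting from Tier 1, the probability is 0.2748.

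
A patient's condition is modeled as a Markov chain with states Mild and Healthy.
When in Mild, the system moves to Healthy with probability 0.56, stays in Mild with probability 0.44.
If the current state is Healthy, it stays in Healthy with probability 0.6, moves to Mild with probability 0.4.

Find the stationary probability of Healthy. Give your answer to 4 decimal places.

Let the stationary distribution be π with π = πP and π_1 + π_2 = 1.
π_1 = 0.44·π_1 + 0.4·π_2
Solving with the normalization constraint gives π = (0.4167, 0.5833).
So the stationary probability of Healthy is 0.5833.

0.5833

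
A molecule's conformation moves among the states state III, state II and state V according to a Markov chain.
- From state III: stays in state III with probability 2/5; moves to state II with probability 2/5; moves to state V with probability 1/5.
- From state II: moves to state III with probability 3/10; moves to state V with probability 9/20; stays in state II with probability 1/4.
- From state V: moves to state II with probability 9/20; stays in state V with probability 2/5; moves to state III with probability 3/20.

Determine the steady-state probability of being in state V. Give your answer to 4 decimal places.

0.3636

Let the stationary distribution be π with π = πP and π_1 + π_2 + π_3 = 1.
π_1 = 0.4·π_1 + 0.3·π_2 + 0.15·π_3
π_2 = 0.4·π_1 + 0.25·π_2 + 0.45·π_3
Solving with the normalization constraint gives π = (0.2727, 0.3636, 0.3636).
So the stationary probability of state V is 0.3636.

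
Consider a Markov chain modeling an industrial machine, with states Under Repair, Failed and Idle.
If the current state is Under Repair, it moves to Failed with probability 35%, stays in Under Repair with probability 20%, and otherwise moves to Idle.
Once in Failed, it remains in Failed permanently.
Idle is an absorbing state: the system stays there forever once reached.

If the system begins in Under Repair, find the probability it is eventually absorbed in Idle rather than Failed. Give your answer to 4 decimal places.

0.5625

Let h(s) be the probability of absorption at Idle starting from transient state s. Then h(Idle) = 1 and h(Failed) = 0. By first-step analysis:
h(Under Repair) = 0.2·h(Under Repair) + 0.35·0 + 0.45·1
Solving: h(Under Repair) = 0.5625.
Starting from Under Repair, the probability is 0.5625.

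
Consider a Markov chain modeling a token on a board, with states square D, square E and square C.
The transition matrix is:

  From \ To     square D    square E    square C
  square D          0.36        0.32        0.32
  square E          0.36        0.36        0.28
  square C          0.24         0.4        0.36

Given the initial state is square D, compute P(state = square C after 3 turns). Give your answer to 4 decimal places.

0.3185

Propagate the distribution vector 3 turns from square D.
After 0 turns: (1.0000, 0.0000, 0.0000)
After 1 turn: (0.3600, 0.3200, 0.3200)
After 2 turns: (0.3216, 0.3584, 0.3200)
After 3 turns: (0.3216, 0.3599, 0.3185)
P(in square C after 3 turns) = 0.3185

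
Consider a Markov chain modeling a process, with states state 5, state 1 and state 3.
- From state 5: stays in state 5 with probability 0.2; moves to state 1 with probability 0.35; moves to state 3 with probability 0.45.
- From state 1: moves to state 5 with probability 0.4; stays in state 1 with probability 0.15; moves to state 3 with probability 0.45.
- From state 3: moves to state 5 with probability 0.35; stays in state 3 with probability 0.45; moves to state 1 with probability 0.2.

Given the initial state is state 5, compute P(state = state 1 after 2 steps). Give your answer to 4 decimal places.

Sum over the intermediate state after 1 step:
P = P(state 5→state 5)·P(state 5→state 1) + P(state 5→state 1)·P(state 1→state 1) + P(state 5→state 3)·P(state 3→state 1)
  = 0.2×0.35 + 0.35×0.15 + 0.45×0.2
  = 0.0700 + 0.0525 + 0.0900 = 0.2125

0.2125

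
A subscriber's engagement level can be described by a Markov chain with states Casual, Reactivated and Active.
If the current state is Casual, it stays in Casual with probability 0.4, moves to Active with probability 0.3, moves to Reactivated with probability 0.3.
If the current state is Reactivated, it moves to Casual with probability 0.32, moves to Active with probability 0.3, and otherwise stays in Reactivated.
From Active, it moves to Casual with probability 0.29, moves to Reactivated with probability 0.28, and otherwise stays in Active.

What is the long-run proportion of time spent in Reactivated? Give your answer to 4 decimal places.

0.3186

Let the stationary distribution be π with π = πP and π_1 + π_2 + π_3 = 1.
π_1 = 0.4·π_1 + 0.32·π_2 + 0.29·π_3
π_2 = 0.3·π_1 + 0.38·π_2 + 0.28·π_3
Solving with the normalization constraint gives π = (0.3366, 0.3186, 0.3448).
So the stationary probability of Reactivated is 0.3186.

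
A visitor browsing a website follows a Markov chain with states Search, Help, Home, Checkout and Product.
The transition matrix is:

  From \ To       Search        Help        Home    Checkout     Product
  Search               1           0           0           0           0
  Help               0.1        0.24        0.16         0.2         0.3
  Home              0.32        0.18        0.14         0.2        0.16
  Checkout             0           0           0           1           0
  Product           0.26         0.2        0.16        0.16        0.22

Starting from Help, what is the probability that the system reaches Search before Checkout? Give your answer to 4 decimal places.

Let h(s) be the probability of absorption at Search starting from transient state s. Then h(Search) = 1 and h(Checkout) = 0. By first-step analysis:
h(Help) = 0.1·1 + 0.24·h(Help) + 0.16·h(Home) + 0.2·0 + 0.3·h(Product)
h(Home) = 0.32·1 + 0.18·h(Help) + 0.14·h(Home) + 0.2·0 + 0.16·h(Product)
h(Product) = 0.26·1 + 0.2·h(Help) + 0.16·h(Home) + 0.16·0 + 0.22·h(Product)
Solving: h(Help) = 0.4808, h(Home) = 0.5798, h(Product) = 0.5756.
Starting from Help, the probability is 0.4808.

0.4808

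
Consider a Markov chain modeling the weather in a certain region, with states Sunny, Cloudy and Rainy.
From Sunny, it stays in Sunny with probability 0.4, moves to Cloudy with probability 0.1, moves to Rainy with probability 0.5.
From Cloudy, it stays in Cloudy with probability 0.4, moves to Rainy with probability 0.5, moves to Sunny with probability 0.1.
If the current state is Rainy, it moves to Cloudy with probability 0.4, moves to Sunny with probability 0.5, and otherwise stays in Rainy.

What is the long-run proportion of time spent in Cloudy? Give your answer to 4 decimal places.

0.2959

Let the stationary distribution be π with π = πP and π_1 + π_2 + π_3 = 1.
π_1 = 0.4·π_1 + 0.1·π_2 + 0.5·π_3
π_2 = 0.1·π_1 + 0.4·π_2 + 0.4·π_3
Solving with the normalization constraint gives π = (0.3469, 0.2959, 0.3571).
So the stationary probability of Cloudy is 0.2959.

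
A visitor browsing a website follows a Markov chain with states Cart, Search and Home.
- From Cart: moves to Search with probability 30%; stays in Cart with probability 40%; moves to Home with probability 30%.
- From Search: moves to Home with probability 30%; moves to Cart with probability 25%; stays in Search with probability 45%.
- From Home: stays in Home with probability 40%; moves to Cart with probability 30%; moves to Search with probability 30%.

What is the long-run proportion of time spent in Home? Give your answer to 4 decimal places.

0.3333

Let the stationary distribution be π with π = πP and π_1 + π_2 + π_3 = 1.
π_1 = 0.4·π_1 + 0.25·π_2 + 0.3·π_3
π_2 = 0.3·π_1 + 0.45·π_2 + 0.3·π_3
Solving with the normalization constraint gives π = (0.3137, 0.3529, 0.3333).
So the stationary probability of Home is 0.3333.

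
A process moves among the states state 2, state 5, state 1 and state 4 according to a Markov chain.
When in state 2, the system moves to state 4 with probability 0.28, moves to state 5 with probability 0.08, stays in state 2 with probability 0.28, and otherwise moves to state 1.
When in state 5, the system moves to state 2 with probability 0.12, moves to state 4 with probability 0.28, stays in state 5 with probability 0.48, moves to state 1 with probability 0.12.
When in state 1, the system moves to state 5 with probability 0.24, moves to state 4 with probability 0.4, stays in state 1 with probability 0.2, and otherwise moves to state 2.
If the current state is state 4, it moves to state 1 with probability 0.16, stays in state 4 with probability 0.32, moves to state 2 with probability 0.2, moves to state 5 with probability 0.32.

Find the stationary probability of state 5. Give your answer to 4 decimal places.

0.3107

Let the stationary distribution be π with π = πP and π_1 + π_2 + π_3 + π_4 = 1.
π_1 = 0.28·π_1 + 0.12·π_2 + 0.16·π_3 + 0.2·π_4
π_2 = 0.08·π_1 + 0.48·π_2 + 0.24·π_3 + 0.32·π_4
π_3 = 0.36·π_1 + 0.12·π_2 + 0.2·π_3 + 0.16·π_4
Solving with the normalization constraint gives π = (0.1820, 0.3107, 0.1916, 0.3156).
So the stationary probability of state 5 is 0.3107.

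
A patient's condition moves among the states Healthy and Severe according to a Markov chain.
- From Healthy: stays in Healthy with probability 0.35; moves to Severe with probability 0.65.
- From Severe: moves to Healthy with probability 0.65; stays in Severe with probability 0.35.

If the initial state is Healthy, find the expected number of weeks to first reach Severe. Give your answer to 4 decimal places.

1.5385

Let t(s) be the expected number of weeks to first reach Severe from state s, with t(Severe) = 0. Conditioning on the first week:
t(Healthy) = 1 + 0.35·t(Healthy)
Solving: t(Healthy) = 1.5385.
Expected weeks from Healthy to Severe: 1.5385.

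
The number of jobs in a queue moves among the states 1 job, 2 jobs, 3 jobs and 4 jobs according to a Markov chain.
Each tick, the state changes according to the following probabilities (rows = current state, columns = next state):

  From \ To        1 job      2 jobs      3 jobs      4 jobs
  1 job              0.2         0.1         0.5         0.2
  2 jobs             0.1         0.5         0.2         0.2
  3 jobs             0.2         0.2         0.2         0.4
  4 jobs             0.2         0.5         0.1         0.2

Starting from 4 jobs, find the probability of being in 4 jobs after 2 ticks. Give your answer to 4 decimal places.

0.2200

Propagate the distribution vector 2 ticks from 4 jobs.
After 0 ticks: (0.0000, 0.0000, 0.0000, 1.0000)
After 1 tick: (0.2000, 0.5000, 0.1000, 0.2000)
After 2 ticks: (0.1500, 0.3900, 0.2400, 0.2200)
P(in 4 jobs after 2 ticks) = 0.2200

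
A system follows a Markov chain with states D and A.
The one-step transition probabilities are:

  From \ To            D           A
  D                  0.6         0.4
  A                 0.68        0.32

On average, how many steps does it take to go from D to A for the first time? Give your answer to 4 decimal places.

Let t(s) be the expected number of steps to first reach A from state s, with t(A) = 0. Conditioning on the first step:
t(D) = 1 + 0.6·t(D)
Solving: t(D) = 2.5000.
Expected steps from D to A: 2.5000.

2.5000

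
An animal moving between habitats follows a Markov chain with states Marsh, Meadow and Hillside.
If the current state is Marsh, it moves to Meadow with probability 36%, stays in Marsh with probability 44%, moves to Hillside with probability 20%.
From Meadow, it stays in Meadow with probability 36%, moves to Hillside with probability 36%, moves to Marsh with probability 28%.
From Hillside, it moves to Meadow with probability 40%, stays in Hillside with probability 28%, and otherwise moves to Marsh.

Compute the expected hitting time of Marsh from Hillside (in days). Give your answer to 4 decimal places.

Let t(s) be the expected number of days to first reach Marsh from state s, with t(Marsh) = 0. Conditioning on the first day:
t(Meadow) = 1 + 0.36·t(Meadow) + 0.36·t(Hillside)
t(Hillside) = 1 + 0.4·t(Meadow) + 0.28·t(Hillside)
Solving: t(Meadow) = 3.4091, t(Hillside) = 3.2828.
Expected days from Hillside to Marsh: 3.2828.

3.2828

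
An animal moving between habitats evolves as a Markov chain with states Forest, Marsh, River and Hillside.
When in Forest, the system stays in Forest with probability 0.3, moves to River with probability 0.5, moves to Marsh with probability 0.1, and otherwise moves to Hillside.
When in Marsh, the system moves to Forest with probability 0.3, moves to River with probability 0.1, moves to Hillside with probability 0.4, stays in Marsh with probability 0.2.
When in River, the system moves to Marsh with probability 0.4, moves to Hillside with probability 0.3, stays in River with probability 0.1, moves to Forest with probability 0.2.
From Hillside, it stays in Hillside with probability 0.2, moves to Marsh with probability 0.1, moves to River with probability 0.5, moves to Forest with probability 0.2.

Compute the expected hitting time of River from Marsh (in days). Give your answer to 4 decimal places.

Let t(s) be the expected number of days to first reach River from state s, with t(River) = 0. Conditioning on the first day:
t(Forest) = 1 + 0.3·t(Forest) + 0.1·t(Marsh) + 0.1·t(Hillside)
t(Marsh) = 1 + 0.3·t(Forest) + 0.2·t(Marsh) + 0.4·t(Hillside)
t(Hillside) = 1 + 0.2·t(Forest) + 0.1·t(Marsh) + 0.2·t(Hillside)
Solving: t(Forest) = 2.1951, t(Marsh) = 3.1707, t(Hillside) = 2.1951.
Expected days from Marsh to River: 3.1707.

3.1707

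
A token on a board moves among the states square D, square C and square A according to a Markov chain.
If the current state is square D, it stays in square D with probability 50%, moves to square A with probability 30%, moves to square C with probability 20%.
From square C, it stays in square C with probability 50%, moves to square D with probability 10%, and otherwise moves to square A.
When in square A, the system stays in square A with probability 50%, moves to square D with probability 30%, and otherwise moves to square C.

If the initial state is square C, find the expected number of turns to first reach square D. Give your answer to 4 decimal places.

Let t(s) be the expected number of turns to first reach square D from state s, with t(square D) = 0. Conditioning on the first turn:
t(square C) = 1 + 0.5·t(square C) + 0.4·t(square A)
t(square A) = 1 + 0.2·t(square C) + 0.5·t(square A)
Solving: t(square C) = 5.2941, t(square A) = 4.1176.
Expected turns from square C to square D: 5.2941.

5.2941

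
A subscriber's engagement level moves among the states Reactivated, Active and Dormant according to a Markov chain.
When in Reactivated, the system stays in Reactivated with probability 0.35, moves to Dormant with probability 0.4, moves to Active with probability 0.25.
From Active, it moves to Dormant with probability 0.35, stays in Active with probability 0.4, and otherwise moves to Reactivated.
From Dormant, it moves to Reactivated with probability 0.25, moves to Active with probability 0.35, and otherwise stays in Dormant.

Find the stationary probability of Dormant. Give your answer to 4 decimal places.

0.3830

Let the stationary distribution be π with π = πP and π_1 + π_2 + π_3 = 1.
π_1 = 0.35·π_1 + 0.25·π_2 + 0.25·π_3
π_2 = 0.25·π_1 + 0.4·π_2 + 0.35·π_3
Solving with the normalization constraint gives π = (0.2778, 0.3392, 0.3830).
So the stationary probability of Dormant is 0.3830.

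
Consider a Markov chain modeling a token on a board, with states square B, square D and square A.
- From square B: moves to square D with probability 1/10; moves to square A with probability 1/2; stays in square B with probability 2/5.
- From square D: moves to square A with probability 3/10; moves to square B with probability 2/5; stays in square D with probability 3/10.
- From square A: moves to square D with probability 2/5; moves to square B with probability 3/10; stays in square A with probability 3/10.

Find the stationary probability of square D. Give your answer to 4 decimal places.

0.2647

Let the stationary distribution be π with π = πP and π_1 + π_2 + π_3 = 1.
π_1 = 0.4·π_1 + 0.4·π_2 + 0.3·π_3
π_2 = 0.1·π_1 + 0.3·π_2 + 0.4·π_3
Solving with the normalization constraint gives π = (0.3627, 0.2647, 0.3725).
So the stationary probability of square D is 0.2647.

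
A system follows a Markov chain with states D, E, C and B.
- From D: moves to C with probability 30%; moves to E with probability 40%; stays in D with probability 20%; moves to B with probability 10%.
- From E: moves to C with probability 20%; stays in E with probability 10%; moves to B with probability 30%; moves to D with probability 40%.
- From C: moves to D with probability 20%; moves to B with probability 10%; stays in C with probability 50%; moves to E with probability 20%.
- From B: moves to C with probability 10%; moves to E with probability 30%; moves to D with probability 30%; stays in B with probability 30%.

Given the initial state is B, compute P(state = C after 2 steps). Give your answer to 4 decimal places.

0.2300

Propagate the distribution vector 2 steps from B.
After 0 steps: (0.0000, 0.0000, 0.0000, 1.0000)
After 1 step: (0.3000, 0.3000, 0.1000, 0.3000)
After 2 steps: (0.2900, 0.2600, 0.2300, 0.2200)
P(in C after 2 steps) = 0.2300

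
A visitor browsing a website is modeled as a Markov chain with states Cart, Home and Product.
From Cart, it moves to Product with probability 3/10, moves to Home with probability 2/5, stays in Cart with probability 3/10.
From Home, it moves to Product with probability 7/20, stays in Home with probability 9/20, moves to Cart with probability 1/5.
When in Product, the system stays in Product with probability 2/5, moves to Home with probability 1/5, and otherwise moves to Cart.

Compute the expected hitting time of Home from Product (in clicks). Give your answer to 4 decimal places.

Let t(s) be the expected number of clicks to first reach Home from state s, with t(Home) = 0. Conditioning on the first click:
t(Cart) = 1 + 0.3·t(Cart) + 0.3·t(Product)
t(Product) = 1 + 0.4·t(Cart) + 0.4·t(Product)
Solving: t(Cart) = 3.0000, t(Product) = 3.6667.
Expected clicks from Product to Home: 3.6667.

3.6667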